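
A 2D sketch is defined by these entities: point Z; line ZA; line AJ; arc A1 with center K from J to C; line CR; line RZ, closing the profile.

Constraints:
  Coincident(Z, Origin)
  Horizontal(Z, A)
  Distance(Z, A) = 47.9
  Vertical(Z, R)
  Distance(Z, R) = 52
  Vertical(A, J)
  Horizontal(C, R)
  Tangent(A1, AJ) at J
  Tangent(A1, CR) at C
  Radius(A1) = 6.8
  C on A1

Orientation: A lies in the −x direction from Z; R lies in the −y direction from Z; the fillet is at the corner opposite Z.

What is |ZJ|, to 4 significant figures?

65.86

Z is at the origin; ZA is horizontal with |ZA| = 47.9 and A on the −x side, so A = (-47.90, 0.000). Z and R share the same x with |ZR| = 52.0 and R on the −y side, so R = (0.000, -52.00). The virtual corner opposite Z is at (-47.90, -52.00). The tangent condition forces KJ to be normal to AJ and since A1 is tangent to CR there, KC ⟂ CR, with radius 6.8, so the center K sits 6.8 in from both sides at K = (-41.10, -45.20). That places the tangent points at J = (-47.90, -45.20) on AJ and C = (-41.10, -52.00) on CR. Then |ZJ| = |J − Z| = 65.86.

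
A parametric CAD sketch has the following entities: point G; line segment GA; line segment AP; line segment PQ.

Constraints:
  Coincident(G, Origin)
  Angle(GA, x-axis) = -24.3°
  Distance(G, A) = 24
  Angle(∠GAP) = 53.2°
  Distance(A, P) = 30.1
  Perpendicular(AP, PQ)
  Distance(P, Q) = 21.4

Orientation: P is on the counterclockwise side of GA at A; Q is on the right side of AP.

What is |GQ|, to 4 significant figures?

43.55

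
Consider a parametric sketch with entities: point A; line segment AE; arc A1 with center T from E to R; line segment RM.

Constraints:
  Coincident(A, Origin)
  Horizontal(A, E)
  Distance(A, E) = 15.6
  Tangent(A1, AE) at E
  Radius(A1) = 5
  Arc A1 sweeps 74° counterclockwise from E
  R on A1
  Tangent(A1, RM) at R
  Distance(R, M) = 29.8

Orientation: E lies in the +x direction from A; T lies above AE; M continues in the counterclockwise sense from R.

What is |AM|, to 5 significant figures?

43.131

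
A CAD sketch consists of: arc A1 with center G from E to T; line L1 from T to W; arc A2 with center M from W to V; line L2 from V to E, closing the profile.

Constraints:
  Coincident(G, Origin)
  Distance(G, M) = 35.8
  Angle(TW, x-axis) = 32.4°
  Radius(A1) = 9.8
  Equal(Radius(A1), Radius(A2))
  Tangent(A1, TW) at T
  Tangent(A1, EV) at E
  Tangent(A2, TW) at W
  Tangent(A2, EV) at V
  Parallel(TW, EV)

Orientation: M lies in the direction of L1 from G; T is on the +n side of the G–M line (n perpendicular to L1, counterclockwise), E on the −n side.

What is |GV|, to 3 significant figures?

37.1

The slot axis is L1's direction at 32.4°, so u = (cos 32.4°, sin 32.4°) = (0.844, 0.536) and n = (−sin 32.4°, cos 32.4°) = (-0.536, 0.844). G is at the origin and M lies 35.8 along u from G, so M = 35.8·u = (30.2, 19.2). Tangency of A1 to both parallel lines with radius 9.8 puts T and E at G ± 9.8·n: T = (-5.25, 8.27), E = (5.25, -8.27). Equal radii place W and V the same way about M: W = M + 9.8·n = (25.0, 27.5), V = M − 9.8·n = (35.5, 10.9). Then |GV| = |V − G| = 37.1.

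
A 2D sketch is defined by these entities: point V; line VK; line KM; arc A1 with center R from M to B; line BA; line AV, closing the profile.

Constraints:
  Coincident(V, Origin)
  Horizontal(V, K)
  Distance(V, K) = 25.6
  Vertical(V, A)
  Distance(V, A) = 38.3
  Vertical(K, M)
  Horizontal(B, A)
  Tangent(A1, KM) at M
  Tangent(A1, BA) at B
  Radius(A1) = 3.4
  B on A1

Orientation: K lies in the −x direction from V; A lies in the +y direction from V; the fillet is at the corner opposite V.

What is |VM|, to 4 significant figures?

43.28

V is at the origin; VK is horizontal with |VK| = 25.6 and K on the −x side, so K = (-25.60, 0.000). V and A share the same x with |VA| = 38.3 and A on the +y side, so A = (0.000, 38.30). The virtual corner opposite V is at (-25.60, 38.30). Since A1 is tangent to KM there, RM ⟂ KM and since A1 is tangent to BA there, RB ⟂ BA, with radius 3.4, so the center R sits 3.4 in from both sides at R = (-22.20, 34.90). That places the tangent points at M = (-25.60, 34.90) on KM and B = (-22.20, 38.30) on BA. Then |VM| = |M − V| = 43.28.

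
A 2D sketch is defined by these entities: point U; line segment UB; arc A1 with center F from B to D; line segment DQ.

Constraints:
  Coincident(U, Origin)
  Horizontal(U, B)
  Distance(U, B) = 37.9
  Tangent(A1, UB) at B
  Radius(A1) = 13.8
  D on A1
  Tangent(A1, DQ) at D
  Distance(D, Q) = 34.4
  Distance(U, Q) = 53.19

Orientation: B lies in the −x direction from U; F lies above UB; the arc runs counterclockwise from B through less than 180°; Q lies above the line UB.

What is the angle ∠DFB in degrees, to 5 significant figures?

88.564°

U is at the origin; UB is horizontal with |UB| = 37.9 and B on the −x side, so B = (-37.900, 0.0000). Tangency of A1 to UB means the radius FB is perpendicular to UB, so F = B + (0, 13.8) = (-37.900, 13.800). Since FD ⟂ DQ (tangency), |FQ| = √(13.8² + 34.4²) = 37.065 regardless of where D sits on A1. So Q lies on both circle(U, 53.19) and circle(F, 37.065); the above-UB intersection is Q = (-23.242, 47.843). D is the foot of the tangent from Q: D = (-24.104, 13.454).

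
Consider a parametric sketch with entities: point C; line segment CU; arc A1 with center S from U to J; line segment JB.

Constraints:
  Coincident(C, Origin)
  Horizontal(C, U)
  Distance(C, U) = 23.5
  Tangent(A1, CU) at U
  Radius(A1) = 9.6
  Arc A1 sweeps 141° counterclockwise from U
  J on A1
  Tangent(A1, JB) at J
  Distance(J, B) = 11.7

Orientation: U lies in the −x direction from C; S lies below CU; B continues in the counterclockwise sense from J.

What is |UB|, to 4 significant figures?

24.61

C is at the origin; C and U share the same y with |CU| = 23.5 and U on the −x side, so U = (-23.50, 0.000). Tangency of A1 to CU means the radius SU is perpendicular to CU, so S = U + (0, -9.6) = (-23.50, -9.600). On A1, U sits at bearing 90° from S; a 141° counterclockwise sweep puts J at bearing 231°, so J = S + 9.6·(cos 231°, sin 231°) = (-29.54, -17.06). A1 meets JB tangentially, so SJ is at right angles to JB, so JB runs along (−sin 231°, cos 231°); with |JB| = 11.7, B = (-20.45, -24.42). Then |UB| = |B − U| = 24.61.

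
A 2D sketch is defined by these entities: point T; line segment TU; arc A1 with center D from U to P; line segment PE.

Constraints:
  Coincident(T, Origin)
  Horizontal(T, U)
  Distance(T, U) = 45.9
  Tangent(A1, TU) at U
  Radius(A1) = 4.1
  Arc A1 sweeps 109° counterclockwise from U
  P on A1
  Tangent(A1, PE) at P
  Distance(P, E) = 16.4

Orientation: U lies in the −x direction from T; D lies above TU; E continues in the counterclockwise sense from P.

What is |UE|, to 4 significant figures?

20.99

T is at the origin; T and U share the same y with |TU| = 45.9 and U on the −x side, so U = (-45.90, 0.000). A1 meets TU tangentially, so DU is at right angles to TU, so D = U + (0, 4.1) = (-45.90, 4.100). On A1, U sits at bearing -90° from D; a 109° counterclockwise sweep puts P at bearing 19°, so P = D + 4.1·(cos 19°, sin 19°) = (-42.02, 5.435). Tangency of A1 to PE means the radius DP is perpendicular to PE, so PE runs along (−sin 19°, cos 19°); with |PE| = 16.4, E = (-47.36, 20.94). Then |UE| = |E − U| = 20.99.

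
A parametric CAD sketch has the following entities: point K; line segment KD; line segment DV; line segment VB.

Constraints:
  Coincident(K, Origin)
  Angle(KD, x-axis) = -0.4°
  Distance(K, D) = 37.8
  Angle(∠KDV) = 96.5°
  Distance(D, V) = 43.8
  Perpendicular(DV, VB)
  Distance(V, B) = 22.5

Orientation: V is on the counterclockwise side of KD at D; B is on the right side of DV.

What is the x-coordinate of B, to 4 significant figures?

65.40

K is at the origin; KD runs at -0.4° with length 37.8, so D = 37.8·(cos -0.4°, sin -0.4°) = (37.80, -0.2639). ∠KDV = 96.5°, so DV runs at -0.4° + (180° − 96.5°) = 83.10° from the x-axis; with |DV| = 43.8, V = D + 43.8·(cos 83.10°, sin 83.10°) = (43.06, 43.22). DV ⟂ VB; with |VB| = 22.5 on the right of DV, B = V + 22.5·(0.9928, -0.1201) = (65.40, 40.52). So B.x = 65.40.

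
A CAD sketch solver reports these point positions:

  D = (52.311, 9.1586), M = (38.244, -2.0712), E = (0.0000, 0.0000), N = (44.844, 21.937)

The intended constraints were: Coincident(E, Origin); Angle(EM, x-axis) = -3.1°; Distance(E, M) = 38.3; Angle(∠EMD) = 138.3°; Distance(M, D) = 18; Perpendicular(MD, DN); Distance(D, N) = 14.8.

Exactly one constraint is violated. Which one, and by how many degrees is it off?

Perpendicular(MD, DN) — off by 8.30°.

E = (0.00, 0.00) ✓; EM at -3.100° ✓; |EM| = 38.30 ✓; ∠EMD = 138.3° ✓; |MD| = 18.00 ✓; ∠(MD, DN) = 81.70° ✗; |DN| = 14.80 ✓.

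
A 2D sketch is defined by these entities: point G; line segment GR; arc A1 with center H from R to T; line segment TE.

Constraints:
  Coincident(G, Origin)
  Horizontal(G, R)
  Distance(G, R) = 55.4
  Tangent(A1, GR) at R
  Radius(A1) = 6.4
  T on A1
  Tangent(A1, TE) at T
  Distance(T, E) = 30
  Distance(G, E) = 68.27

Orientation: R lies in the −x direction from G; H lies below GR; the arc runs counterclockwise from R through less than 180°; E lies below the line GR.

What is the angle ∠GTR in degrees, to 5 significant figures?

42.411°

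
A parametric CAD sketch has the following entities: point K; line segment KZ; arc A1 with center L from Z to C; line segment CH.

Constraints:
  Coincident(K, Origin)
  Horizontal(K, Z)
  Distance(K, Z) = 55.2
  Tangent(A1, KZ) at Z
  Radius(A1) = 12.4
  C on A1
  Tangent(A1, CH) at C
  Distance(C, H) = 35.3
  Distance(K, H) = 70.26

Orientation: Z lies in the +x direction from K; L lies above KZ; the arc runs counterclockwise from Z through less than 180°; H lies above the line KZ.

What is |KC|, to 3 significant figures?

68.6

K is at the origin; KZ is horizontal with |KZ| = 55.2 and Z on the +x side, so Z = (55.2, 0.00). The tangent condition forces LZ to be normal to KZ, so L = Z + (0, 12.4) = (55.2, 12.4). Since LC ⟂ CH (tangency), |LH| = √(12.4² + 35.3²) = 37.4 regardless of where C sits on A1. So H lies on both circle(K, 70.26) and circle(L, 37.4); the above-KZ intersection is H = (49.9, 49.4). C is the foot of the tangent from H: C = (66.2, 18.1).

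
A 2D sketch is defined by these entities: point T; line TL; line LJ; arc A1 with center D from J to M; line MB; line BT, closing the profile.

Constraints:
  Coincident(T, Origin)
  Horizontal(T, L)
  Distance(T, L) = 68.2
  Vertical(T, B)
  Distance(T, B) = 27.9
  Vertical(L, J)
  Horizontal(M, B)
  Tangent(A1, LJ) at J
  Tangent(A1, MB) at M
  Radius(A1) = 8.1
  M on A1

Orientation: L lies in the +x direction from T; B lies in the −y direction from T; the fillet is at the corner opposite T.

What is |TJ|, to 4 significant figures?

71.02

T is at the origin; TL is horizontal with |TL| = 68.2 and L on the +x side, so L = (68.20, 0.000). TB is vertical with |TB| = 27.9 and B on the −y side, so B = (0.000, -27.90). The virtual corner opposite T is at (68.20, -27.90). The tangent condition forces DJ to be normal to LJ and since A1 is tangent to MB there, DM ⟂ MB, with radius 8.1, so the center D sits 8.1 in from both sides at D = (60.10, -19.80). That places the tangent points at J = (68.20, -19.80) on LJ and M = (60.10, -27.90) on MB. Then |TJ| = |J − T| = 71.02.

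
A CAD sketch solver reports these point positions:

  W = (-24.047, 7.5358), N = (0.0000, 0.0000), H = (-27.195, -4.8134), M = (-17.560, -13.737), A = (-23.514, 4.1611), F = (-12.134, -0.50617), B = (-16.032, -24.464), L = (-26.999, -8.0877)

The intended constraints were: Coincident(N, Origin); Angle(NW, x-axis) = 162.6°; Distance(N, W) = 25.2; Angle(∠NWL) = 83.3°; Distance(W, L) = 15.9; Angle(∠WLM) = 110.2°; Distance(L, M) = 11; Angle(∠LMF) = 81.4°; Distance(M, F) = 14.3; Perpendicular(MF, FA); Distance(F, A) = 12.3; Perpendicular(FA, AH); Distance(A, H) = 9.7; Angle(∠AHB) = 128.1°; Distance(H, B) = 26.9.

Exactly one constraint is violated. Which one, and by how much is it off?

Distance(H, B) = 26.9 — off by 4.30.

N = (0.00, 0.00) ✓; NW at 162.6° ✓; |NW| = 25.20 ✓; ∠NWL = 83.30° ✓; |WL| = 15.90 ✓; ∠WLM = 110.2° ✓; |LM| = 11.00 ✓; ∠LMF = 81.40° ✓; |MF| = 14.30 ✓; ∠(MF, FA) = 90.00° ✓; |FA| = 12.30 ✓; ∠(FA, AH) = 90.00° ✓; |AH| = 9.700 ✓; ∠AHB = 128.1° ✓; |HB| = 22.60 ✗.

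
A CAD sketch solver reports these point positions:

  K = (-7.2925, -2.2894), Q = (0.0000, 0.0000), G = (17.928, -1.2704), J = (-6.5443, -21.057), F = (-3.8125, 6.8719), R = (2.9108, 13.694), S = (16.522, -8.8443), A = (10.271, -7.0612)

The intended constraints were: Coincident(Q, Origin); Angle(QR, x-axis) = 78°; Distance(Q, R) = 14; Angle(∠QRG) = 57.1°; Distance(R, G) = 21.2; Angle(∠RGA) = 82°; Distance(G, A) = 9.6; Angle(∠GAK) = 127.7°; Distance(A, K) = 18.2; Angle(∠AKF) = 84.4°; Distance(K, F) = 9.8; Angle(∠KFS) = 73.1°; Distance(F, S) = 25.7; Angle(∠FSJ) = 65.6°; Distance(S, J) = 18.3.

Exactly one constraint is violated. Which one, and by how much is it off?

Distance(S, J) = 18.3 — off by 7.80.

Q = (0.00, 0.00) ✓; QR at 78.00° ✓; |QR| = 14.00 ✓; ∠QRG = 57.10° ✓; |RG| = 21.20 ✓; ∠RGA = 82.00° ✓; |GA| = 9.600 ✓; ∠GAK = 127.7° ✓; |AK| = 18.20 ✓; ∠AKF = 84.40° ✓; |KF| = 9.800 ✓; ∠KFS = 73.10° ✓; |FS| = 25.70 ✓; ∠FSJ = 65.60° ✓; |SJ| = 26.10 ✗.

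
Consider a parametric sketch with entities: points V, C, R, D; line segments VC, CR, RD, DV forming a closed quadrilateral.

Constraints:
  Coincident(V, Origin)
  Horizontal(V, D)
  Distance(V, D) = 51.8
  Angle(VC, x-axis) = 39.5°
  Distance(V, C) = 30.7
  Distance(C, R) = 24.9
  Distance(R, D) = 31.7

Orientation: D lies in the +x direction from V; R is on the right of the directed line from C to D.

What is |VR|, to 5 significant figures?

21.166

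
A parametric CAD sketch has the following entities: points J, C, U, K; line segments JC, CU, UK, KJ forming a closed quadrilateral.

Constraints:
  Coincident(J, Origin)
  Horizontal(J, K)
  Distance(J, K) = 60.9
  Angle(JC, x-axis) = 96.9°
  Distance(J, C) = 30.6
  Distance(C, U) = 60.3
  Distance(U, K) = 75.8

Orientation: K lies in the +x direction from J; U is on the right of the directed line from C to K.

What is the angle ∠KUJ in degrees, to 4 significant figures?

50.36°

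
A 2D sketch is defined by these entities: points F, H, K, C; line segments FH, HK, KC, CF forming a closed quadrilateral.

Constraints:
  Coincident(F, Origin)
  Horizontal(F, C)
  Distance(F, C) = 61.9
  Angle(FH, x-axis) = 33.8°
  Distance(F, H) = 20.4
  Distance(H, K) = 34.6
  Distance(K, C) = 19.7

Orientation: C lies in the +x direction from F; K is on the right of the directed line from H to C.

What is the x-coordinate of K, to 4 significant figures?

44.61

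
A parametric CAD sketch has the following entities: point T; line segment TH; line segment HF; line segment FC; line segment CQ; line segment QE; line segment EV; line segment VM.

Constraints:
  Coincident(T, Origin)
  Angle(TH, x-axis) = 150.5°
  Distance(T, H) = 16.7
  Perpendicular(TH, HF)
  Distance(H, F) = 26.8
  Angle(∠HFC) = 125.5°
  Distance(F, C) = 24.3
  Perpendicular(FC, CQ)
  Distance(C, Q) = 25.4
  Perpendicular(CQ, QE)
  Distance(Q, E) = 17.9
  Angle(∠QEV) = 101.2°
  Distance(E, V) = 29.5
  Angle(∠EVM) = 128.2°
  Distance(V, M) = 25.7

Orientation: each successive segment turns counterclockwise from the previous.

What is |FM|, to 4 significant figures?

28.88

T is at the origin; TH runs at 150.5° with length 16.7, so H = (-14.53, 8.223). TH ⟂ HF, so HF runs at -119.5°; with |HF| = 26.8, F = (-27.73, -15.10). ∠HFC = 125.5° gives FC at -65.00° from the x-axis; with |FC| = 24.3, C = (-17.46, -37.13). The perpendicularity gives CQ at right angles to FC, so CQ runs at 25.00°; with |CQ| = 25.4, Q = (5.558, -26.39). CQ is perpendicular to QE, so QE runs at 115.0°; with |QE| = 17.9, E = (-2.007, -10.17). ∠QEV = 101.2° gives EV at -166.2° from the x-axis; with |EV| = 29.5, V = (-30.66, -17.20). ∠EVM = 128.2° gives VM at -114.4° from the x-axis; with |VM| = 25.7, M = (-41.27, -40.61). Then |FM| = |M − F| = 28.88.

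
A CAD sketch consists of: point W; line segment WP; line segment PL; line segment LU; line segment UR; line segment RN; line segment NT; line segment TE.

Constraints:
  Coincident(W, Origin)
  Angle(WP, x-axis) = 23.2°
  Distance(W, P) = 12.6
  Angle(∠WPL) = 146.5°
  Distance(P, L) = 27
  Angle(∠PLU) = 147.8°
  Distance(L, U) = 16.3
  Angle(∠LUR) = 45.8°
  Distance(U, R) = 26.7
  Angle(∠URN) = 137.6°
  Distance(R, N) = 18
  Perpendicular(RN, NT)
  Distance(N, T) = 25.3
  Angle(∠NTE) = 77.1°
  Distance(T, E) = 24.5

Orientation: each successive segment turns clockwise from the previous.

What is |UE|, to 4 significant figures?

13.96

W is at the origin; WP runs at 23.2° with length 12.6, so P = (11.58, 4.964). ∠WPL = 146.5° gives PL at -10.30° from the x-axis; with |PL| = 27.0, L = (38.15, 0.1360). ∠PLU = 147.8° gives LU at -42.50° from the x-axis; with |LU| = 16.3, U = (50.16, -10.88). ∠LUR = 45.8° gives UR at -176.7° from the x-axis; with |UR| = 26.7, R = (23.51, -12.41). ∠URN = 137.6° gives RN at 140.9° from the x-axis; with |RN| = 18.0, N = (9.539, -1.061). The perpendicularity gives NT at right angles to RN, so NT runs at 50.90°; with |NT| = 25.3, T = (25.50, 18.57). ∠NTE = 77.1° gives TE at -52.00° from the x-axis; with |TE| = 24.5, E = (40.58, -0.7332). Then |UE| = |E − U| = 13.96.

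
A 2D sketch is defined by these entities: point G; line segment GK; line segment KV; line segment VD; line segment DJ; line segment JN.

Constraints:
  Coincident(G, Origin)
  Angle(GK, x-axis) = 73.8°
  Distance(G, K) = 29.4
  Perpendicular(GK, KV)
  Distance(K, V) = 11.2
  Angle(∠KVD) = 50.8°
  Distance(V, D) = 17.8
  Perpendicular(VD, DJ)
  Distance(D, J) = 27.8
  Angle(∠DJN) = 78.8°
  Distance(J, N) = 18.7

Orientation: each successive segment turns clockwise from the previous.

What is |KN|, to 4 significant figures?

17.26

The perpendicularity gives DJ at right angles to VD, so DJ runs at 124.6°; with |DJ| = 27.8, J = (-11.48, 37.88). ∠DJN = 78.8° gives JN at 23.40° from the x-axis; with |JN| = 18.7, N = (5.682, 45.31). Then |KN| = |N − K| = 17.26.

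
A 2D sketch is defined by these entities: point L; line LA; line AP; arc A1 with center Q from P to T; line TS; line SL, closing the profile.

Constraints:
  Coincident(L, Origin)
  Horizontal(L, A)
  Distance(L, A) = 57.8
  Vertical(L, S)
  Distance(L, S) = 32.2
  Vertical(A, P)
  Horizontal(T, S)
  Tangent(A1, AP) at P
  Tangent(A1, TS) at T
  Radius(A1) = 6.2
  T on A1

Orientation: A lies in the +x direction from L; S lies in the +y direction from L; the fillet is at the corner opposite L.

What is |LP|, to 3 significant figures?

63.4

The virtual corner opposite L is at (57.8, 32.2). A1 meets AP tangentially, so QP is at right angles to AP and since A1 is tangent to TS there, QT ⟂ TS, with radius 6.2, so the center Q sits 6.2 in from both sides at Q = (51.6, 26.0). That places the tangent points at P = (57.8, 26.0) on AP and T = (51.6, 32.2) on TS. Then |LP| = |P − L| = 63.4.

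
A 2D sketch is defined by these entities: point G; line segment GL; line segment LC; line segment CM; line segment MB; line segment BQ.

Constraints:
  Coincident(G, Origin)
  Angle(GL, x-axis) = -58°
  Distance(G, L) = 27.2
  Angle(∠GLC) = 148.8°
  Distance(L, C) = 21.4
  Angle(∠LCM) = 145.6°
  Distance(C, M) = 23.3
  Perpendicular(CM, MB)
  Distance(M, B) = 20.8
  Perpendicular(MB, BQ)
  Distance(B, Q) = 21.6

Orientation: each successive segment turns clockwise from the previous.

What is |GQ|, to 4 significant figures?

34.55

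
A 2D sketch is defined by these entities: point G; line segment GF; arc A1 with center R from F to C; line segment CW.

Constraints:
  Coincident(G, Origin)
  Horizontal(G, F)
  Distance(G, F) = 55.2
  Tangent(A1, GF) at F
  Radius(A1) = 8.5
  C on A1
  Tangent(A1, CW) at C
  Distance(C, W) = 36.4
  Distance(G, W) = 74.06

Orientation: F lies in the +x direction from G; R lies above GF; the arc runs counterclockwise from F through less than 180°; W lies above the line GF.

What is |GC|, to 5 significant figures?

64.351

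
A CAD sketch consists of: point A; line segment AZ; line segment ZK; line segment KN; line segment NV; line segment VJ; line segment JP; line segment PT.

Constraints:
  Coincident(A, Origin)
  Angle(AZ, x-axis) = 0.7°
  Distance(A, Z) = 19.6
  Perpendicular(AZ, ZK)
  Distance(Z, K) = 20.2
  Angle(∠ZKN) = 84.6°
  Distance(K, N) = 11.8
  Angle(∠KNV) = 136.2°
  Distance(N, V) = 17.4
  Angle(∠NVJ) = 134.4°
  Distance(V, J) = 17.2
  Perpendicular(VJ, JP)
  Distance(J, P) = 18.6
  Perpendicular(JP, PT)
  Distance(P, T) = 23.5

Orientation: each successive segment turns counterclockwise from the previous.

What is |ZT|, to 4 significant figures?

14.67

VJ is perpendicular to JP, so JP runs at 5.500°; with |JP| = 18.6, P = (16.57, -9.464). JP ⟂ PT, so PT runs at 95.50°; with |PT| = 23.5, T = (14.32, 13.93). Then |ZT| = |T − Z| = 14.67.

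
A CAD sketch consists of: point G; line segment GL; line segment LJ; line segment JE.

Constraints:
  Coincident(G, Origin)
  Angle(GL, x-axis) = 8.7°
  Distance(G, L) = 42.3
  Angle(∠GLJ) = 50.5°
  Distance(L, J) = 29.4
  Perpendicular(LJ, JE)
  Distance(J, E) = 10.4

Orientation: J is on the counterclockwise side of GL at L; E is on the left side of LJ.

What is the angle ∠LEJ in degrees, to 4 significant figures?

70.52°

G is at the origin; GL runs at 8.7° with length 42.3, so L = 42.3·(cos 8.7°, sin 8.7°) = (41.81, 6.398). ∠GLJ = 50.5°, so LJ runs at 8.7° + (180° − 50.5°) = 138.2° from the x-axis; with |LJ| = 29.4, J = L + 29.4·(cos 138.2°, sin 138.2°) = (19.90, 25.99). LJ ⟂ JE; with |JE| = 10.4 on the left of LJ, E = J + 10.4·(-0.6665, -0.7455) = (12.96, 18.24). Then cos ∠LEJ = EL·EJ / (|EL||EJ|), giving 70.52°.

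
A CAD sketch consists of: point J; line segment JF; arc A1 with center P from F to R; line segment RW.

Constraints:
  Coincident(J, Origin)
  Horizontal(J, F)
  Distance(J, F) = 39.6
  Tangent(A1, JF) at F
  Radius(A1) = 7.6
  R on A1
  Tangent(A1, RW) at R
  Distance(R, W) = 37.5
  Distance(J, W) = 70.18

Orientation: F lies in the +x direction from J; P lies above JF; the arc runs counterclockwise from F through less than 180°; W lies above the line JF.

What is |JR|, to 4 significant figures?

47.32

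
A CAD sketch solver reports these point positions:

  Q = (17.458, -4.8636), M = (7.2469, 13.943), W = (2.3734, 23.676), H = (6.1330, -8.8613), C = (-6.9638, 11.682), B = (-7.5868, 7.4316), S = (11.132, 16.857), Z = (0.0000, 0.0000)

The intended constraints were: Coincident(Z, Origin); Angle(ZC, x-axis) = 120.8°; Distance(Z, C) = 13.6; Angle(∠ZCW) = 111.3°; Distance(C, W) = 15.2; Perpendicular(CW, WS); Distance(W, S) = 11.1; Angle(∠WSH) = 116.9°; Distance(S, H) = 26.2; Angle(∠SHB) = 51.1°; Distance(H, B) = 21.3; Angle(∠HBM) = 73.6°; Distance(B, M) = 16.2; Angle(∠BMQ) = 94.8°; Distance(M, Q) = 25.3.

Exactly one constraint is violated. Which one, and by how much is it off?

Distance(M, Q) = 25.3 — off by 3.90.

Z = (0.00, 0.00) ✓; ZC at 120.8° ✓; |ZC| = 13.60 ✓; ∠ZCW = 111.3° ✓; |CW| = 15.20 ✓; ∠(CW, WS) = 90.00° ✓; |WS| = 11.10 ✓; ∠WSH = 116.9° ✓; |SH| = 26.20 ✓; ∠SHB = 51.10° ✓; |HB| = 21.30 ✓; ∠HBM = 73.60° ✓; |BM| = 16.20 ✓; ∠BMQ = 94.80° ✓; |MQ| = 21.40 ✗.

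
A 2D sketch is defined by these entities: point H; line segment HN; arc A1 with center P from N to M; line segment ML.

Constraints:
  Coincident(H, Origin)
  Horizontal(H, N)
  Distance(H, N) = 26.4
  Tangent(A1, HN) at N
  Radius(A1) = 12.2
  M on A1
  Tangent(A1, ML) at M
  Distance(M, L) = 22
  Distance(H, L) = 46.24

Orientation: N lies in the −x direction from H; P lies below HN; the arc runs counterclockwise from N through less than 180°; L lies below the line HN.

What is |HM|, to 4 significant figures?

41.28

H is at the origin; HN is horizontal with |HN| = 26.4 and N on the −x side, so N = (-26.40, 0.000). The tangent condition forces PN to be normal to HN, so P = N + (0, -12.2) = (-26.40, -12.20). Since PM ⟂ ML (tangency), |PL| = √(12.2² + 22.0²) = 25.16 regardless of where M sits on A1. So L lies on both circle(H, 46.24) and circle(P, 25.16); the below-HN intersection is L = (-27.27, -37.34). M is the foot of the tangent from L: M = (-37.27, -17.74).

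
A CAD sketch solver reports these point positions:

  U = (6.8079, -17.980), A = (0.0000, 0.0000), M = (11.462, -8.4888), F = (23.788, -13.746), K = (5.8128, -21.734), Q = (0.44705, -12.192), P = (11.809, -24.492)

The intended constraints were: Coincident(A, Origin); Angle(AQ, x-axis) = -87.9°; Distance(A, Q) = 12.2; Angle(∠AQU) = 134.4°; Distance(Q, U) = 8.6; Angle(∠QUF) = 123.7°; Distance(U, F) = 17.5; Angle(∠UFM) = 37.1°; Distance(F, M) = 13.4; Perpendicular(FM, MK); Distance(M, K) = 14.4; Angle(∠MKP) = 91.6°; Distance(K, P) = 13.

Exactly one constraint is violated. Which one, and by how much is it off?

Distance(K, P) = 13 — off by 6.40.

A = (0.00, 0.00) ✓; AQ at -87.90° ✓; |AQ| = 12.20 ✓; ∠AQU = 134.4° ✓; |QU| = 8.600 ✓; ∠QUF = 123.7° ✓; |UF| = 17.50 ✓; ∠UFM = 37.10° ✓; |FM| = 13.40 ✓; ∠(FM, MK) = 90.00° ✓; |MK| = 14.40 ✓; ∠MKP = 91.60° ✓; |KP| = 6.600 ✗.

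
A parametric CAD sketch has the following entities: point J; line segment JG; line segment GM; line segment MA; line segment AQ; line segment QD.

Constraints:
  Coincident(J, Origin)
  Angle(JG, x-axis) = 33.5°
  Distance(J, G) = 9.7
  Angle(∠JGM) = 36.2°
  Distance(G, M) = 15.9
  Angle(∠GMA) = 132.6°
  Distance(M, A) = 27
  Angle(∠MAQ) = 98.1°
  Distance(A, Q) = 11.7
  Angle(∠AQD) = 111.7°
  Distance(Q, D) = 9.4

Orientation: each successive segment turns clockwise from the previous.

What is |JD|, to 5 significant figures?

22.671

J is at the origin; JG runs at 33.5° with length 9.7, so G = (8.0887, 5.3538). ∠JGM = 36.2° gives GM at -110.30° from the x-axis; with |GM| = 15.9, M = (2.5724, -9.5586). ∠GMA = 132.6° gives MA at -157.70° from the x-axis; with |MA| = 27.0, A = (-22.408, -19.804). ∠MAQ = 98.1° gives AQ at 120.40° from the x-axis; with |AQ| = 11.7, Q = (-28.329, -9.7126). ∠AQD = 111.7° gives QD at 52.100° from the x-axis; with |QD| = 9.4, D = (-22.555, -2.2952). Then |JD| = |D − J| = 22.671.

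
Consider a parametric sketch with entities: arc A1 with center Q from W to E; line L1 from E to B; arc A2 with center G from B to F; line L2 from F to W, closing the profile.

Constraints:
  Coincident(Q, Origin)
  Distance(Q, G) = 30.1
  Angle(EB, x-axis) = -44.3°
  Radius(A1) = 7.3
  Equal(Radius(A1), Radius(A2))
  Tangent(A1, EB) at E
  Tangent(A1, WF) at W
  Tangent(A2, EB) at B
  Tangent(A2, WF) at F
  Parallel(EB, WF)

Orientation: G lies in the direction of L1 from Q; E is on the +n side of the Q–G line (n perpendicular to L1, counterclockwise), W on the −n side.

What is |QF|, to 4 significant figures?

30.97

The slot axis is L1's direction at -44.3°, so u = (cos -44.3°, sin -44.3°) = (0.7157, -0.6984) and n = (−sin -44.3°, cos -44.3°) = (0.6984, 0.7157). Q is at the origin and G lies 30.1 along u from Q, so G = 30.1·u = (21.54, -21.02). Tangency of A1 to both parallel lines with radius 7.3 puts E and W at Q ± 7.3·n: E = (5.098, 5.225), W = (-5.098, -5.225). Equal radii place B and F the same way about G: B = G + 7.3·n = (26.64, -15.80), F = G − 7.3·n = (16.44, -26.25). Then |QF| = |F − Q| = 30.97.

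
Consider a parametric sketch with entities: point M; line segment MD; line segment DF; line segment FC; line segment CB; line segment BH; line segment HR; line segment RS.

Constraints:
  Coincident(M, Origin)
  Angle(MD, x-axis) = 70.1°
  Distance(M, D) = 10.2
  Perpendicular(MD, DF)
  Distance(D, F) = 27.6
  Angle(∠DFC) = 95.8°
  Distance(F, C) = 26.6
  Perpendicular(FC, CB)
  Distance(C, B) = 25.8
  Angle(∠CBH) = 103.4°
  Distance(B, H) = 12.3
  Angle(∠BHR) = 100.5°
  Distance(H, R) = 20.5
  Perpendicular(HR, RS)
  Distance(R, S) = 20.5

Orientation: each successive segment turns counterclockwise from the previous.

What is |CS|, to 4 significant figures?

2.215

M is at the origin; MD runs at 70.1° with length 10.2, so D = (3.472, 9.591). MD ⟂ DF, so DF runs at 160.1°; with |DF| = 27.6, F = (-22.48, 18.99). ∠DFC = 95.8° gives FC at -115.7° from the x-axis; with |FC| = 26.6, C = (-34.02, -4.983). FC ⟂ CB, so CB runs at -25.70°; with |CB| = 25.8, B = (-10.77, -16.17). ∠CBH = 103.4° gives BH at 50.90° from the x-axis; with |BH| = 12.3, H = (-3.010, -6.626). ∠BHR = 100.5° gives HR at 130.4° from the x-axis; with |HR| = 20.5, R = (-16.30, 8.985). The perpendicularity gives RS at right angles to HR, so RS runs at -139.6°; with |RS| = 20.5, S = (-31.91, -4.301). Then |CS| = |S − C| = 2.215.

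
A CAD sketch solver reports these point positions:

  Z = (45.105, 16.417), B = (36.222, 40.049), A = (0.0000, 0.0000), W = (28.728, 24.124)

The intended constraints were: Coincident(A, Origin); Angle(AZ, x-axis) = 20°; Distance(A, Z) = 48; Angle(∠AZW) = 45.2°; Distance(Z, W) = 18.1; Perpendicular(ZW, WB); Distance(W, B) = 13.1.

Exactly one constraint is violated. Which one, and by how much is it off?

Distance(W, B) = 13.1 — off by 4.50.

A = (0.00, 0.00) ✓; AZ at 20.00° ✓; |AZ| = 48.00 ✓; ∠AZW = 45.20° ✓; |ZW| = 18.10 ✓; ∠(ZW, WB) = 90.00° ✓; |WB| = 17.60 ✗.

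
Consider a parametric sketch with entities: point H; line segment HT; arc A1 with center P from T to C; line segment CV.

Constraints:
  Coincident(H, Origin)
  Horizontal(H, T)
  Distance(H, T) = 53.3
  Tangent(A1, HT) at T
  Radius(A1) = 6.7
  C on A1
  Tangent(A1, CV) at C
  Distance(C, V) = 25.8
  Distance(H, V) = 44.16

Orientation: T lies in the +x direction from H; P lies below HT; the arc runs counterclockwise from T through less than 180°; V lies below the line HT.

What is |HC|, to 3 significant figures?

47.5

H is at the origin; H and T share the same y with |HT| = 53.3 and T on the +x side, so T = (53.3, 0.00). Tangency of A1 to HT means the radius PT is perpendicular to HT, so P = T + (0, -6.7) = (53.3, -6.70). Since PC ⟂ CV (tangency), |PV| = √(6.7² + 25.8²) = 26.7 regardless of where C sits on A1. So V lies on both circle(H, 44.16) and circle(P, 26.7); the below-HT intersection is V = (35.4, -26.4). C is the foot of the tangent from V: C = (47.4, -3.59).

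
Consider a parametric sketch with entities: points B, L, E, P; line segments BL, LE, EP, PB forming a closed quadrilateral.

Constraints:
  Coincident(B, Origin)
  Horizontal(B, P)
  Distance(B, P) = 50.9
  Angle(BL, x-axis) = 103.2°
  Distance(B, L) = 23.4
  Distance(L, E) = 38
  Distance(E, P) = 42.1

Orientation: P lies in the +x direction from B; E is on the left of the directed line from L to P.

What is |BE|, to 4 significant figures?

47.35

B is at the origin; BP is horizontal with |BP| = 50.9 and P in +x, so P = (50.9, 0). BL runs at 103.2° with |BL| = 23.4, so L = (-5.343, 22.78). E is determined by |LE| = 38.0 and |EP| = 42.1 together: it lies at the intersection of circle(L, 38.0) and circle(P, 42.1). With |LP| = 60.68, the foot of the radical line on LP is 27.64 from L and the perpendicular offset is √(38.0² − 27.64²) = 26.08. Taking the left-of-LP solution: E = (30.06, 36.58).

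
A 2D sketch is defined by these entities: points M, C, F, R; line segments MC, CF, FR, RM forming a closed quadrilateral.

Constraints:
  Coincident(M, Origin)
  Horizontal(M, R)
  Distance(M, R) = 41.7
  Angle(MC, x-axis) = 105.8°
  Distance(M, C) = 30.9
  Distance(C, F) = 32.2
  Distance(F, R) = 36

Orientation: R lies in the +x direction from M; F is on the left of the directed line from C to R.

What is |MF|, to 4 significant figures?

39.22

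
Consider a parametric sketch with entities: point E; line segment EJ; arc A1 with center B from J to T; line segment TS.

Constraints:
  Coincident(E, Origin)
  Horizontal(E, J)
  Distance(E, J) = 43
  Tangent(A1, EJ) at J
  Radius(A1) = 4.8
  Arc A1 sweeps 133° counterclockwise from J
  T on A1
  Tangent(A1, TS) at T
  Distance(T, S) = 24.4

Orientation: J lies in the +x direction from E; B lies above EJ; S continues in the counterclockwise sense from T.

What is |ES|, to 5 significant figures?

39.547

On A1, J sits at bearing -90° from B; a 133° counterclockwise sweep puts T at bearing 43°, so T = B + 4.8·(cos 43°, sin 43°) = (46.510, 8.0736). A1 meets TS tangentially, so BT is at right angles to TS, so TS runs along (−sin 43°, cos 43°); with |TS| = 24.4, S = (29.870, 25.919). Then |ES| = |S − E| = 39.547.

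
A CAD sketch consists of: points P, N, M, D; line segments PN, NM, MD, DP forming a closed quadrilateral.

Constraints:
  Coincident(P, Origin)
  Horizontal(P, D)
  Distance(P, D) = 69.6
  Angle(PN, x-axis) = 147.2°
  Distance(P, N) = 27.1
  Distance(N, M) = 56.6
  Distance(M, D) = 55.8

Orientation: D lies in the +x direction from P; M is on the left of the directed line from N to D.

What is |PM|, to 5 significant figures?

47.697

Checks: |NM| = 56.60 ✓; |MD| = 55.80 ✓.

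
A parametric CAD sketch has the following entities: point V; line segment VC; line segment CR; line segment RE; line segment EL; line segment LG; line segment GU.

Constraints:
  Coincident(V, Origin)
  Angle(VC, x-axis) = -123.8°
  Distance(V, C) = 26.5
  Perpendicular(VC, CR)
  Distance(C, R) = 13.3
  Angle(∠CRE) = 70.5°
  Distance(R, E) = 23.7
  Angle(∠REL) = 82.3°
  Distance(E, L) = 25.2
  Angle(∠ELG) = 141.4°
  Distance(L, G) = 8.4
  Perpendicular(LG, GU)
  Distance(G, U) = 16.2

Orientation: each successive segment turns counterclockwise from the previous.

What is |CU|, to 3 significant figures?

6.67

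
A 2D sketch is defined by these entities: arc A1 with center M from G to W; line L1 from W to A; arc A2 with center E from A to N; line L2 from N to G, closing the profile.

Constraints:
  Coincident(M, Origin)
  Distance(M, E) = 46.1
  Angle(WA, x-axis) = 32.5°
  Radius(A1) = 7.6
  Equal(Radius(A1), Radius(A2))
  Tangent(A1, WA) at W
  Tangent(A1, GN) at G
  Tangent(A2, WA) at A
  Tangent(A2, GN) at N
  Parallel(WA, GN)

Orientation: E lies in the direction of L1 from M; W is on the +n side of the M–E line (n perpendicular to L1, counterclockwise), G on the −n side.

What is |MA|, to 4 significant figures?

46.72

The slot axis is L1's direction at 32.5°, so u = (cos 32.5°, sin 32.5°) = (0.8434, 0.5373) and n = (−sin 32.5°, cos 32.5°) = (-0.5373, 0.8434). M is at the origin and E lies 46.1 along u from M, so E = 46.1·u = (38.88, 24.77). Tangency of A1 to both parallel lines with radius 7.6 puts W and G at M ± 7.6·n: W = (-4.083, 6.410), G = (4.083, -6.410). Equal radii place A and N the same way about E: A = E + 7.6·n = (34.80, 31.18), N = E − 7.6·n = (42.96, 18.36). Then |MA| = |A − M| = 46.72.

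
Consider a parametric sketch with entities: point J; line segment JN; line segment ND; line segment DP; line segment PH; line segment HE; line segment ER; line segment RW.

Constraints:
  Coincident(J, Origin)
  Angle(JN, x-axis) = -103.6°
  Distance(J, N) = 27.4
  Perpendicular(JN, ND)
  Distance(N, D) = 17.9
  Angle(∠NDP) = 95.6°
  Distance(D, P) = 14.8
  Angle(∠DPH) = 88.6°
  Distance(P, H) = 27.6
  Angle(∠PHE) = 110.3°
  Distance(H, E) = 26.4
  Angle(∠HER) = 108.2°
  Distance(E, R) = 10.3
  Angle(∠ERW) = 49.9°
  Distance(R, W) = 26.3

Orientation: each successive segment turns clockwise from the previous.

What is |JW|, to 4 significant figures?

18.55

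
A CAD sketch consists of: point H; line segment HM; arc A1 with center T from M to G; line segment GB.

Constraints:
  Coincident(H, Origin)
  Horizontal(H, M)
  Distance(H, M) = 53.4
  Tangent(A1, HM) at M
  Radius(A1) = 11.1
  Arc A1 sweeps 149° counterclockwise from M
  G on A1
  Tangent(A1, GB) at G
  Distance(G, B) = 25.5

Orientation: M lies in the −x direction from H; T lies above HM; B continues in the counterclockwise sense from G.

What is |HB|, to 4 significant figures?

77.30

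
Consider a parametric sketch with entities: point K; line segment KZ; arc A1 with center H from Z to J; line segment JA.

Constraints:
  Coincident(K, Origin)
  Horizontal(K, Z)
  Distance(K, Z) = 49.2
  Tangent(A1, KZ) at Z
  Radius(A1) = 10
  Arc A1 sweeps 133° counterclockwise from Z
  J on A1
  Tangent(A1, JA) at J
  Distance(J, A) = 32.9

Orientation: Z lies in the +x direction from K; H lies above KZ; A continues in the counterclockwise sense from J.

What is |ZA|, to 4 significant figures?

43.59

K is at the origin; K and Z share the same y with |KZ| = 49.2 and Z on the +x side, so Z = (49.20, 0.000). Tangency of A1 to KZ means the radius HZ is perpendicular to KZ, so H = Z + (0, 10) = (49.20, 10.00). On A1, Z sits at bearing -90° from H; a 133° counterclockwise sweep puts J at bearing 43°, so J = H + 10.0·(cos 43°, sin 43°) = (56.51, 16.82). The tangent condition forces HJ to be normal to JA, so JA runs along (−sin 43°, cos 43°); with |JA| = 32.9, A = (34.08, 40.88). Then |ZA| = |A − Z| = 43.59.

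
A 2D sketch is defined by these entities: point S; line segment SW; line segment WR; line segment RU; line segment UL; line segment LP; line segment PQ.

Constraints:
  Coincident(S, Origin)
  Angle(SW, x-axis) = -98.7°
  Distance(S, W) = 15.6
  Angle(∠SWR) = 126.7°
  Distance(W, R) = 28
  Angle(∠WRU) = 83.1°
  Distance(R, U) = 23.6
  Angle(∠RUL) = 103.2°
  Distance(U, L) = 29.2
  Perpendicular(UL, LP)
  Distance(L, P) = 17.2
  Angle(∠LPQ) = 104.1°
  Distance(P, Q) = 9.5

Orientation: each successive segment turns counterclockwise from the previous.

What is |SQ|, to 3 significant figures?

14.0

S is at the origin; SW runs at -98.7° with length 15.6, so W = (-2.36, -15.4). ∠SWR = 126.7° gives WR at -45.4° from the x-axis; with |WR| = 28.0, R = (17.3, -35.4). ∠WRU = 83.1° gives RU at 51.5° from the x-axis; with |RU| = 23.6, U = (32.0, -16.9). ∠RUL = 103.2° gives UL at 128° from the x-axis; with |UL| = 29.2, L = (13.9, 6.03). UL ⟂ LP, so LP runs at -142°; with |LP| = 17.2, P = (0.396, -4.63). ∠LPQ = 104.1° gives PQ at -65.8° from the x-axis; with |PQ| = 9.5, Q = (4.29, -13.3). Then |SQ| = |Q − S| = 14.0.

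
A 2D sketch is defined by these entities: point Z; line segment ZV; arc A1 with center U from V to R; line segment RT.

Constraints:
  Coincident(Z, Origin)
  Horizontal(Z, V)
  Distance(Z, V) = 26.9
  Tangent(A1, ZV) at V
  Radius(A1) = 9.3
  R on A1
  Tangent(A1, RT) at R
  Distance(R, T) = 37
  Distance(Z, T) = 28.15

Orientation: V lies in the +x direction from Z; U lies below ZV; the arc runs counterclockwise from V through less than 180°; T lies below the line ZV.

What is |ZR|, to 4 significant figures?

20.78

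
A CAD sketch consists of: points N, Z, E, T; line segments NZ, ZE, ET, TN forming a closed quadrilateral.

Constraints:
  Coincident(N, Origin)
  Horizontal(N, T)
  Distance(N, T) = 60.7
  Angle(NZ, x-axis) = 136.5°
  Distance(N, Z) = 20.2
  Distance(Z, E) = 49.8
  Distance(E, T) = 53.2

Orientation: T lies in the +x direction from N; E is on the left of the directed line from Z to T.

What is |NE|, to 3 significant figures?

49.2

Checks: |ZE| = 49.80 ✓; |ET| = 53.20 ✓.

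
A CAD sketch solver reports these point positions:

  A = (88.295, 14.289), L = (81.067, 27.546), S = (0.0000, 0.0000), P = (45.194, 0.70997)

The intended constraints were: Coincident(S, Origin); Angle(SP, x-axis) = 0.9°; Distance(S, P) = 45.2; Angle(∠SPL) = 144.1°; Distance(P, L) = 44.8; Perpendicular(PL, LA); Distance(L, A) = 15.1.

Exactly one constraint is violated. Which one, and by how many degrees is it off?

Perpendicular(PL, LA) — off by 8.20°.

S = (0.00, 0.00) ✓; SP at 0.9000° ✓; |SP| = 45.20 ✓; ∠SPL = 144.1° ✓; |PL| = 44.80 ✓; ∠(PL, LA) = 98.20° ✗; |LA| = 15.10 ✓.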